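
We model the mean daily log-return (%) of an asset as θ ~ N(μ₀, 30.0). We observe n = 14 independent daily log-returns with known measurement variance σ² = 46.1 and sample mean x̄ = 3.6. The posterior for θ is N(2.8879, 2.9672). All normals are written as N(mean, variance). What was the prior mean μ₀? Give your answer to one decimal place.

With known observation variance, the Normal–Normal posterior has precision τ_n = τ₀ + n/σ² and mean μ_n = (τ₀μ₀ + (n/σ²)x̄)/τ_n.
Here τ₀ = 1/30.0 = 0.033333 and τ_data = 14/46.1 = 0.303688, so τ_n = 0.337021.
Rearranging for μ₀: μ₀ = (μ_n·τ_n − τ_data·x̄)/τ₀ = (2.8879·0.337021 − 0.303688·3.6) / 0.033333 = -0.119994/0.033333 ≈ -3.6.

μ₀ = -3.6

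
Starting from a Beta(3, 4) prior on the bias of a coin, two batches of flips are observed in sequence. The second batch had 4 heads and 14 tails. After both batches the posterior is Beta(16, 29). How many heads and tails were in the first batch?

Because Beta–binomial updating is additive in the counts, the combined data contributed (α_post−α_prior, β_post−β_prior) successes and failures.
Total across both batches: 16−3=13 heads, 29−4=25 tails.
Subtract the second batch: 13−4=9 heads and 25−14=11 tails.

9 heads and 11 tails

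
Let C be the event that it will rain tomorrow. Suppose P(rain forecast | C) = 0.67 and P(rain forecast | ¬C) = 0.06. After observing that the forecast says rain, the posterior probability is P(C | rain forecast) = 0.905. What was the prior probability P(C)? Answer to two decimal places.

P(C) = 0.46

Bayes' rule in odds form gives O(C|E) = O(C)·[P(E|C)/P(E|¬C)], hence O(C) = O(C|E)/LR.
Posterior odds = 0.905/(1−0.905) = 9.5263. LR = 0.67/0.06 = 11.1667.
Prior odds = 9.5263/11.1667 = 0.8531, so P(C) = 0.8531/(1+0.8531) ≈ 0.46.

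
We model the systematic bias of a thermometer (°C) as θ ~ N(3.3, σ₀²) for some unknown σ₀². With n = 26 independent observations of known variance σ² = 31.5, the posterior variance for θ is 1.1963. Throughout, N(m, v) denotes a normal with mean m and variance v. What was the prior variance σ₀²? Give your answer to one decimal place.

σ₀² = 95.1

For the Normal–Normal model with known σ², precisions add: τ_n = τ₀ + n/σ².
So 1/σ₀² = 1/1.1963 − 26/31.5 = 0.835911 − 0.825397 = 0.010514.
Hence σ₀² = 1/0.010514 ≈ 95.1.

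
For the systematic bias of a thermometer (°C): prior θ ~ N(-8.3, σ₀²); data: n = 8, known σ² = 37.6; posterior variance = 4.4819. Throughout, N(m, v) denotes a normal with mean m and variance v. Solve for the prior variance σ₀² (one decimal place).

σ₀² = 96.6

Posterior precision equals prior precision plus data precision: 1/σ_n² = 1/σ₀² + n/σ².
So 1/σ₀² = 1/4.4819 − 8/37.6 = 0.223120 − 0.212766 = 0.010354.
Hence σ₀² = 1/0.010354 ≈ 96.6.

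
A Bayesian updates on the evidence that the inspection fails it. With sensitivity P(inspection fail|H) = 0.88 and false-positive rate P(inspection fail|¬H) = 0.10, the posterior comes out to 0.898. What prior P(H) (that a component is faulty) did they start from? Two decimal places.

Bayes' rule in odds form gives O(H|E) = O(H)·[P(E|H)/P(E|¬H)], hence O(H) = O(H|E)/LR.
Posterior odds = 0.898/(1−0.898) = 8.8039. LR = 0.88/0.10 = 8.8000.
Prior odds = 8.8039/8.8000 = 1.0004, so P(H) = 1.0004/(1+1.0004) ≈ 0.50.

P(H) = 0.50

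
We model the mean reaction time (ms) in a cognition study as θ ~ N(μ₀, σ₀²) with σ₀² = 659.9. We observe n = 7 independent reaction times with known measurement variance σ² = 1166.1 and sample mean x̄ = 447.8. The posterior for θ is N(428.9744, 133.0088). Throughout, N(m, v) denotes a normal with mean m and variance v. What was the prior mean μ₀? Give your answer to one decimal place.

μ₀ = 354.4

The posterior mean is a precision-weighted average: μ_n = (τ₀μ₀ + τ_data·x̄)/(τ₀+τ_data), with τ₀=1/σ₀² and τ_data=n/σ².
Here τ₀ = 1/659.9 = 0.001515 and τ_data = 7/1166.1 = 0.006003, so τ_n = 0.007518.
Rearranging for μ₀: μ₀ = (μ_n·τ_n − τ_data·x̄)/τ₀ = (428.9744·0.007518 − 0.006003·447.8) / 0.001515 = 0.536886/0.001515 ≈ 354.4.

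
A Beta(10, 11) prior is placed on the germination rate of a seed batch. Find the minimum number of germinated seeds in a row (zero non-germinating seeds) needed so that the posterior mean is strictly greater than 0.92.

k = 117

After k germinated seeds and 0 non-germinating seeds the posterior is Beta(10+k, 11), with mean (10+k)/(10+11+k).
Set (10+k)/(21+k) > 0.92 and solve: k > (0.92·21 − 10)/(1 − 0.92) = 116.500.
The smallest integer exceeding 116.500 is 117, and checking k=117: (127)/(138) = 0.9203 > 0.92.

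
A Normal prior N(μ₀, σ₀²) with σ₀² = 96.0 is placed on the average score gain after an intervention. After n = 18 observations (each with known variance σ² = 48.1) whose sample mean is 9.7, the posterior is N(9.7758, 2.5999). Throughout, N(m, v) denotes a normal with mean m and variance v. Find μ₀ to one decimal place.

μ₀ = 12.5

With known observation variance, the Normal–Normal posterior has precision τ_n = τ₀ + n/σ² and mean μ_n = (τ₀μ₀ + (n/σ²)x̄)/τ_n.
Here τ₀ = 1/96.0 = 0.010417 and τ_data = 18/48.1 = 0.374220, so τ_n = 0.384637.
Rearranging for μ₀: μ₀ = (μ_n·τ_n − τ_data·x̄)/τ₀ = (9.7758·0.384637 − 0.374220·9.7) / 0.010417 = 0.130200/0.010417 ≈ 12.5.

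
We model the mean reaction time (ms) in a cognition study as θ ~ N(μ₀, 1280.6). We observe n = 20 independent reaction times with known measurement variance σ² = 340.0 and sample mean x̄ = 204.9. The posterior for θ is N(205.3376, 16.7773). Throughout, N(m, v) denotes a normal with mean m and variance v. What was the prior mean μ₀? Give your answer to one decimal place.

μ₀ = 238.3

With known observation variance, the Normal–Normal posterior has precision τ_n = τ₀ + n/σ² and mean μ_n = (τ₀μ₀ + (n/σ²)x̄)/τ_n.
Here τ₀ = 1/1280.6 = 0.000781 and τ_data = 20/340.0 = 0.058824, so τ_n = 0.059605.
Rearranging for μ₀: μ₀ = (μ_n·τ_n − τ_data·x̄)/τ₀ = (205.3376·0.059605 − 0.058824·204.9) / 0.000781 = 0.186110/0.000781 ≈ 238.3.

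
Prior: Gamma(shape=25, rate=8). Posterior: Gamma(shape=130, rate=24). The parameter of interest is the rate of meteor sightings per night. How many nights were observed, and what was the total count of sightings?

Gamma–Poisson conjugacy: posterior shape = α + Σxᵢ, posterior rate = β + n.
Matching: Σxᵢ = 130 − 25 = 105 and n = 24 − 8 = 16.

n = 16 nights with total 105 sightings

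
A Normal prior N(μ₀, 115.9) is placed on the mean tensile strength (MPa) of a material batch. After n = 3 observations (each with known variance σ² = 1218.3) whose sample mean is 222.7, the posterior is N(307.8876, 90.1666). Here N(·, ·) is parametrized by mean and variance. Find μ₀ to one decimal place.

With known observation variance, the Normal–Normal posterior has precision τ_n = τ₀ + n/σ² and mean μ_n = (τ₀μ₀ + (n/σ²)x̄)/τ_n.
Here τ₀ = 1/115.9 = 0.008628 and τ_data = 3/1218.3 = 0.002462, so τ_n = 0.011090.
Rearranging for μ₀: μ₀ = (μ_n·τ_n − τ_data·x̄)/τ₀ = (307.8876·0.011090 − 0.002462·222.7) / 0.008628 = 2.866186/0.008628 ≈ 332.2.

μ₀ = 332.2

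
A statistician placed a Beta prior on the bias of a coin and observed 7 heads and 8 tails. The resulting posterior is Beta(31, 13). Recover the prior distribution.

Beta(24, 5)

A Beta(a, b) prior with s successes and f failures in binomial data gives a Beta(a+s, b+f) posterior.
Subtract the data counts: 31−7=24, 13−8=5.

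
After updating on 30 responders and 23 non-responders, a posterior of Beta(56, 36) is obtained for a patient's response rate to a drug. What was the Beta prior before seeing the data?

Beta is conjugate to the binomial likelihood: posterior = Beta(α+s, β+f).
So α = 56 − 30 = 26 and β = 36 − 23 = 13.

Beta(26, 13)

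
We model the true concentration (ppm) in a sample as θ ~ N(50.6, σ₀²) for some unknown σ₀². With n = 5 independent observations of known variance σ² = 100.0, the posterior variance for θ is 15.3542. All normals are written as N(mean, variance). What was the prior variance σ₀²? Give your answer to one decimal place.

σ₀² = 66.1

For the Normal–Normal model with known σ², precisions add: τ_n = τ₀ + n/σ².
So 1/σ₀² = 1/15.3542 − 5/100.0 = 0.065129 − 0.050000 = 0.015129.
Hence σ₀² = 1/0.015129 ≈ 66.1.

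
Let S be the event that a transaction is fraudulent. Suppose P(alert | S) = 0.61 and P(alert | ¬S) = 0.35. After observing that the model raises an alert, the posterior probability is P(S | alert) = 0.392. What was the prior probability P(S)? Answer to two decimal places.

Bayes' rule in odds form gives O(S|E) = O(S)·[P(E|S)/P(E|¬S)], hence O(S) = O(S|E)/LR.
Posterior odds = 0.392/(1−0.392) = 0.6447. LR = 0.61/0.35 = 1.7429.
Prior odds = 0.6447/1.7429 = 0.3699, so P(S) = 0.3699/(1+0.3699) ≈ 0.27.

P(S) = 0.27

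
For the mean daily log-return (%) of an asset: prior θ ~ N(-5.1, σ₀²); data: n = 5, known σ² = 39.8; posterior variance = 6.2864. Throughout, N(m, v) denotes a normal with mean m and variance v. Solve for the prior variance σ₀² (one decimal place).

Posterior precision equals prior precision plus data precision: 1/σ_n² = 1/σ₀² + n/σ².
So 1/σ₀² = 1/6.2864 − 5/39.8 = 0.159074 − 0.125628 = 0.033446.
Hence σ₀² = 1/0.033446 ≈ 29.9.

σ₀² = 29.9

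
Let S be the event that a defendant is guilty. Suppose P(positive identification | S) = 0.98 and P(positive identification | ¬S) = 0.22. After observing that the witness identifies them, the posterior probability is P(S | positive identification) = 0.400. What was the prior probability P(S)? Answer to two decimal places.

P(S) = 0.13

Bayes' rule in odds form gives O(S|E) = O(S)·[P(E|S)/P(E|¬S)], hence O(S) = O(S|E)/LR.
Posterior odds = 0.400/(1−0.400) = 0.6667. LR = 0.98/0.22 = 4.4545.
Prior odds = 0.6667/4.4545 = 0.1497, so P(S) = 0.1497/(1+0.1497) ≈ 0.13.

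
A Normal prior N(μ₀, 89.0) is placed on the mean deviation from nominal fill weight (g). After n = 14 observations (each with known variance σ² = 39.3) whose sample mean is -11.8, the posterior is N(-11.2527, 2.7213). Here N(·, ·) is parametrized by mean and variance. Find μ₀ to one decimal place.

μ₀ = 6.1

The posterior mean is a precision-weighted average: μ_n = (τ₀μ₀ + τ_data·x̄)/(τ₀+τ_data), with τ₀=1/σ₀² and τ_data=n/σ².
Here τ₀ = 1/89.0 = 0.011236 and τ_data = 14/39.3 = 0.356234, so τ_n = 0.367470.
Rearranging for μ₀: μ₀ = (μ_n·τ_n − τ_data·x̄)/τ₀ = (-11.2527·0.367470 − 0.356234·-11.8) / 0.011236 = 0.068532/0.011236 ≈ 6.1.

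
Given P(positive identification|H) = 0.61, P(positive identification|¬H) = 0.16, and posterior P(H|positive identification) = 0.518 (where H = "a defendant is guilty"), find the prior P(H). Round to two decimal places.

Bayes' rule in odds form gives O(H|E) = O(H)·[P(E|H)/P(E|¬H)], hence O(H) = O(H|E)/LR.
Posterior odds = 0.518/(1−0.518) = 1.0747. LR = 0.61/0.16 = 3.8125.
Prior odds = 1.0747/3.8125 = 0.2819, so P(H) = 0.2819/(1+0.2819) ≈ 0.22.

P(H) = 0.22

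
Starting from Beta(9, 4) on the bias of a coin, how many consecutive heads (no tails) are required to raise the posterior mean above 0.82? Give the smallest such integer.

After k heads and 0 tails the posterior is Beta(9+k, 4), with mean (9+k)/(9+4+k).
Set (9+k)/(13+k) > 0.82 and solve: k > (0.82·13 − 9)/(1 − 0.82) = 9.222.
The smallest integer exceeding 9.222 is 10.

k = 10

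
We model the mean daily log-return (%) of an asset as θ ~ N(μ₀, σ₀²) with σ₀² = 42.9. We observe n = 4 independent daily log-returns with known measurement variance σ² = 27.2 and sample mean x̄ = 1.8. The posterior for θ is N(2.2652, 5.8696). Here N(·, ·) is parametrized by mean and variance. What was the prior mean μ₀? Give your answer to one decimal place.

The posterior mean is a precision-weighted average: μ_n = (τ₀μ₀ + τ_data·x̄)/(τ₀+τ_data), with τ₀=1/σ₀² and τ_data=n/σ².
Here τ₀ = 1/42.9 = 0.023310 and τ_data = 4/27.2 = 0.147059, so τ_n = 0.170369.
Rearranging for μ₀: μ₀ = (μ_n·τ_n − τ_data·x̄)/τ₀ = (2.2652·0.170369 − 0.147059·1.8) / 0.023310 = 0.121214/0.023310 ≈ 5.2.

μ₀ = 5.2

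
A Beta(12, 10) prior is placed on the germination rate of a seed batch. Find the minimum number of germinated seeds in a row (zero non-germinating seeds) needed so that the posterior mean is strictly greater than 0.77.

After k germinated seeds and 0 non-germinating seeds the posterior is Beta(12+k, 10), with mean (12+k)/(12+10+k).
Set (12+k)/(22+k) > 0.77 and solve: k > (0.77·22 − 12)/(1 − 0.77) = 21.478.
The smallest integer exceeding 21.478 is 22, and checking k=22: (34)/(44) = 0.7727 > 0.77.

k = 22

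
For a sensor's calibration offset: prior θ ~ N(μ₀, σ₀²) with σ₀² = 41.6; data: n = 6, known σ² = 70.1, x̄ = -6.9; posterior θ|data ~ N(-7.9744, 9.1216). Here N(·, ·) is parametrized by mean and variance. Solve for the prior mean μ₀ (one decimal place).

The posterior mean is a precision-weighted average: μ_n = (τ₀μ₀ + τ_data·x̄)/(τ₀+τ_data), with τ₀=1/σ₀² and τ_data=n/σ².
Here τ₀ = 1/41.6 = 0.024038 and τ_data = 6/70.1 = 0.085592, so τ_n = 0.109630.
Rearranging for μ₀: μ₀ = (μ_n·τ_n − τ_data·x̄)/τ₀ = (-7.9744·0.109630 − 0.085592·-6.9) / 0.024038 = -0.283649/0.024038 ≈ -11.8.

μ₀ = -11.8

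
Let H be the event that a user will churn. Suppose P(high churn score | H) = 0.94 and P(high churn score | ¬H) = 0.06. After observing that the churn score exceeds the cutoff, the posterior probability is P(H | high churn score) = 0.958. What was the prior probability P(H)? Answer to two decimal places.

P(H) = 0.59

In odds form, posterior odds = prior odds × likelihood ratio, so prior odds = posterior odds ÷ LR.
Posterior odds = 0.958/(1−0.958) = 22.8095. LR = 0.94/0.06 = 15.6667.
Prior odds = 22.8095/15.6667 = 1.4559, so P(H) = 1.4559/(1+1.4559) ≈ 0.59.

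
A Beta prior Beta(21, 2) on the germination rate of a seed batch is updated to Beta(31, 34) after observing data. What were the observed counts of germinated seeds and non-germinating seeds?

10 germinated seeds and 32 non-germinating seeds

A Beta(a, b) prior with s successes and f failures in binomial data gives a Beta(a+s, b+f) posterior.
Match parameters: s=31−21=10, f=34−2=32.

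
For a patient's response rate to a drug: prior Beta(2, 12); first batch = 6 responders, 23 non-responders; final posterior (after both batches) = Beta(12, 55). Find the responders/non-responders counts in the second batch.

Because Beta–binomial updating is additive in the counts, the combined data contributed (α_post−α_prior, β_post−β_prior) successes and failures.
Total across both batches: 12−2=10 responders, 55−12=43 non-responders.
Subtract the first batch: 10−6=4 responders and 43−23=20 non-responders.

4 responders and 20 non-responders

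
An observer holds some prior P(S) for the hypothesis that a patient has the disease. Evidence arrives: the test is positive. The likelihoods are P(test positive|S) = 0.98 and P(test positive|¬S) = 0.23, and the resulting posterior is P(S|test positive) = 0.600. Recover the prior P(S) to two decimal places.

P(S) = 0.26

In odds form, posterior odds = prior odds × likelihood ratio, so prior odds = posterior odds ÷ LR.
Posterior odds = 0.600/(1−0.600) = 1.5000. LR = 0.98/0.23 = 4.2609.
Prior odds = 1.5000/4.2609 = 0.3520, so P(S) = 0.3520/(1+0.3520) ≈ 0.26.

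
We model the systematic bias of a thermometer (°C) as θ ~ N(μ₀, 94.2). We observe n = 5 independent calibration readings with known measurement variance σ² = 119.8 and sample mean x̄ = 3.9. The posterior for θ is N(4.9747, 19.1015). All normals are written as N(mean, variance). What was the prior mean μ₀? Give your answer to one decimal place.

The posterior mean is a precision-weighted average: μ_n = (τ₀μ₀ + τ_data·x̄)/(τ₀+τ_data), with τ₀=1/σ₀² and τ_data=n/σ².
Here τ₀ = 1/94.2 = 0.010616 and τ_data = 5/119.8 = 0.041736, so τ_n = 0.052352.
Rearranging for μ₀: μ₀ = (μ_n·τ_n − τ_data·x̄)/τ₀ = (4.9747·0.052352 − 0.041736·3.9) / 0.010616 = 0.097665/0.010616 ≈ 9.2.

μ₀ = 9.2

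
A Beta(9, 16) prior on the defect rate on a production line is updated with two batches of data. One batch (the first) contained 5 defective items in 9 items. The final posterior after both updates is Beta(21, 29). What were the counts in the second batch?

7 defective items and 9 good items

Because Beta–binomial updating is additive in the counts, the combined data contributed (α_post−α_prior, β_post−β_prior) successes and failures.
Total across both batches: 21−9=12 defective items, 29−16=13 good items.
Subtract the first batch: 12−5=7 defective items and 13−4=9 good items.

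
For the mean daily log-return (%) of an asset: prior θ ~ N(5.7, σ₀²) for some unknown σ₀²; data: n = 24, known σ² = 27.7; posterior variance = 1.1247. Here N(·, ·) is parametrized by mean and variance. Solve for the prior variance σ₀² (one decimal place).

σ₀² = 44.1

Posterior precision equals prior precision plus data precision: 1/σ_n² = 1/σ₀² + n/σ².
So 1/σ₀² = 1/1.1247 − 24/27.7 = 0.889126 − 0.866426 = 0.022700.
Hence σ₀² = 1/0.022700 ≈ 44.1.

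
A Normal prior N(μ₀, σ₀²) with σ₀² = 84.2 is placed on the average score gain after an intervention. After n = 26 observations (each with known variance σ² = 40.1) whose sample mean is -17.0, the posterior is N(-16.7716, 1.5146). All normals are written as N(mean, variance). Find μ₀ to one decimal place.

μ₀ = -4.3

With known observation variance, the Normal–Normal posterior has precision τ_n = τ₀ + n/σ² and mean μ_n = (τ₀μ₀ + (n/σ²)x̄)/τ_n.
Here τ₀ = 1/84.2 = 0.011876 and τ_data = 26/40.1 = 0.648379, so τ_n = 0.660255.
Rearranging for μ₀: μ₀ = (μ_n·τ_n − τ_data·x̄)/τ₀ = (-16.7716·0.660255 − 0.648379·-17.0) / 0.011876 = -0.051090/0.011876 ≈ -4.3.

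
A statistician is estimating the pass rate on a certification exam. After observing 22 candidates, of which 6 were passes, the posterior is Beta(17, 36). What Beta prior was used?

Beta(11, 20)

A Beta(α, β) prior with s successes and f failures in binomial data gives a Beta(α+s, β+f) posterior.
So α = 17 − 6 = 11 and β = 36 − 16 = 20.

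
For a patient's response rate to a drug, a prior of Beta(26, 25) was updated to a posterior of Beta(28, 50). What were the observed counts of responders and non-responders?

2 responders and 25 non-responders

Under Beta–binomial conjugacy the posterior parameters are (α+s, β+f).
So s = 28 − 26 = 2 and f = 50 − 25 = 25.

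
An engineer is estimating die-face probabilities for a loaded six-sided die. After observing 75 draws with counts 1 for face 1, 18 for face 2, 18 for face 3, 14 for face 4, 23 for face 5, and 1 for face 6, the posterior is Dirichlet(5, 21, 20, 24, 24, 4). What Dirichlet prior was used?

For a Dirichlet(α) prior with multinomial counts c, the posterior is Dirichlet(α + c) componentwise.
Subtract each count from the matching posterior parameter: 5−1=4, 21−18=3, 20−18=2, 24−14=10, 24−23=1, 4−1=3.

Dirichlet(4, 3, 2, 10, 1, 3)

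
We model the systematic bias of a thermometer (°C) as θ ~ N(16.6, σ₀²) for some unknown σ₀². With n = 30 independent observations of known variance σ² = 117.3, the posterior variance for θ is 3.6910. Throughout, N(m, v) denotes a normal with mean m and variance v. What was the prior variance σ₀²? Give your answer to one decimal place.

σ₀² = 65.9

Posterior precision equals prior precision plus data precision: 1/σ_n² = 1/σ₀² + n/σ².
So 1/σ₀² = 1/3.6910 − 30/117.3 = 0.270929 − 0.255754 = 0.015175.
Hence σ₀² = 1/0.015175 ≈ 65.9.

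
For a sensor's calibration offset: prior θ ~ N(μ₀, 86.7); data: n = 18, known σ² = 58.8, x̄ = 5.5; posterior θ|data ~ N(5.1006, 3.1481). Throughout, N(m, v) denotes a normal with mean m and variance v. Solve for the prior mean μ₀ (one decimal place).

With known observation variance, the Normal–Normal posterior has precision τ_n = τ₀ + n/σ² and mean μ_n = (τ₀μ₀ + (n/σ²)x̄)/τ_n.
Here τ₀ = 1/86.7 = 0.011534 and τ_data = 18/58.8 = 0.306122, so τ_n = 0.317656.
Rearranging for μ₀: μ₀ = (μ_n·τ_n − τ_data·x̄)/τ₀ = (5.1006·0.317656 − 0.306122·5.5) / 0.011534 = -0.063435/0.011534 ≈ -5.5.

μ₀ = -5.5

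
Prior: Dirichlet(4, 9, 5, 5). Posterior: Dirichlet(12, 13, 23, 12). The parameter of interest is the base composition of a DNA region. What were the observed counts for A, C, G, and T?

For a Dirichlet(α) prior with multinomial counts c, the posterior is Dirichlet(α + c) componentwise.
Counts are posterior − prior componentwise: 12−4=8, 13−9=4, 23−5=18, 12−5=7.

counts (8, 4, 18, 7)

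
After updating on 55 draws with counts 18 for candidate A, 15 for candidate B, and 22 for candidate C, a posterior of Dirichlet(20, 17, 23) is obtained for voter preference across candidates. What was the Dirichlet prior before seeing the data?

For a Dirichlet(α) prior with multinomial counts c, the posterior is Dirichlet(α + c) componentwise.
Subtract each count from the matching posterior parameter: 20−18=2, 17−15=2, 23−22=1.

Dirichlet(2, 2, 1)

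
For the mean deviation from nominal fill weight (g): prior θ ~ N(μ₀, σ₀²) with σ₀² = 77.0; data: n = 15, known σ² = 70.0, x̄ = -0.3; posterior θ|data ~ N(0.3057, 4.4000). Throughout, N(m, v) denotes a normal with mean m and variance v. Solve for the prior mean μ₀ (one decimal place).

μ₀ = 10.3

With known observation variance, the Normal–Normal posterior has precision τ_n = τ₀ + n/σ² and mean μ_n = (τ₀μ₀ + (n/σ²)x̄)/τ_n.
Here τ₀ = 1/77.0 = 0.012987 and τ_data = 15/70.0 = 0.214286, so τ_n = 0.227273.
Rearranging for μ₀: μ₀ = (μ_n·τ_n − τ_data·x̄)/τ₀ = (0.3057·0.227273 − 0.214286·-0.3) / 0.012987 = 0.133763/0.012987 ≈ 10.3.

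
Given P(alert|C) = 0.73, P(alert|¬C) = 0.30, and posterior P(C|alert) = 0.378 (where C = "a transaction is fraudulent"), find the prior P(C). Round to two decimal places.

P(C) = 0.20

Bayes' rule in odds form gives O(C|E) = O(C)·[P(E|C)/P(E|¬C)], hence O(C) = O(C|E)/LR.
Posterior odds = 0.378/(1−0.378) = 0.6077. LR = 0.73/0.30 = 2.4333.
Prior odds = 0.6077/2.4333 = 0.2497, so P(C) = 0.2497/(1+0.2497) ≈ 0.20.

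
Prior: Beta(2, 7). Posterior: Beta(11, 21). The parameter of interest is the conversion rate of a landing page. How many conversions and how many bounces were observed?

Beta is conjugate to the binomial likelihood: posterior = Beta(a+s, b+f).
Match parameters: s=11−2=9, f=21−7=14.

9 conversions and 14 bounces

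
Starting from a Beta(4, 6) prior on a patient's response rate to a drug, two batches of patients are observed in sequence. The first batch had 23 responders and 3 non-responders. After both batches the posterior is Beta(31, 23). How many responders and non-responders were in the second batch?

Sequential conjugate updates are equivalent to a single update on the pooled data, so total successes = posterior α − prior α and total failures = posterior β − prior β.
Total across both batches: 31−4=27 responders, 23−6=17 non-responders.
Subtract the first batch: 27−23=4 responders and 17−3=14 non-responders.

4 responders and 14 non-responders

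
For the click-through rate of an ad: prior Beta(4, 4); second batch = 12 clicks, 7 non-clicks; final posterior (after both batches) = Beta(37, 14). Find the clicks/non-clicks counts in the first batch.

21 clicks and 3 non-clicks

Sequential conjugate updates are equivalent to a single update on the pooled data, so total successes = posterior α − prior α and total failures = posterior β − prior β.
Total across both batches: 37−4=33 clicks, 14−4=10 non-clicks.
Subtract the second batch: 33−12=21 clicks and 10−7=3 non-clicks.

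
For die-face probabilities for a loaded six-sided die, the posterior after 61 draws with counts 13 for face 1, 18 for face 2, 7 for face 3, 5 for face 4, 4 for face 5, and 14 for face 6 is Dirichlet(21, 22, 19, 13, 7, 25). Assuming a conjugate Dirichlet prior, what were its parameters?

Dirichlet(8, 4, 12, 8, 3, 11)

For a Dirichlet(α) prior with multinomial counts c, the posterior is Dirichlet(α + c) componentwise.
Subtract each count from the matching posterior parameter: 21−13=8, 22−18=4, 19−7=12, 13−5=8, 7−4=3, 25−14=11.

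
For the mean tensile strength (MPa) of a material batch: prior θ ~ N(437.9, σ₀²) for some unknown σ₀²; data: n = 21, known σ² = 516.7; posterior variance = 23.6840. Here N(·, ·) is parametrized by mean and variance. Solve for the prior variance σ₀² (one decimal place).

For the Normal–Normal model with known σ², precisions add: τ_n = τ₀ + n/σ².
So 1/σ₀² = 1/23.6840 − 21/516.7 = 0.042223 − 0.040643 = 0.001580.
Hence σ₀² = 1/0.001580 ≈ 632.9.

σ₀² = 632.9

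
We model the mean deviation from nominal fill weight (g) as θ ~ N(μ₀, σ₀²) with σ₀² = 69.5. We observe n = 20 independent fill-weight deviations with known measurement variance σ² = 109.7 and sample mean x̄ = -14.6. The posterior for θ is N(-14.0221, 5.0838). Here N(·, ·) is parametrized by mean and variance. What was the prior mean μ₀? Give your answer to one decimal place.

The posterior mean is a precision-weighted average: μ_n = (τ₀μ₀ + τ_data·x̄)/(τ₀+τ_data), with τ₀=1/σ₀² and τ_data=n/σ².
Here τ₀ = 1/69.5 = 0.014388 and τ_data = 20/109.7 = 0.182315, so τ_n = 0.196703.
Rearranging for μ₀: μ₀ = (μ_n·τ_n − τ_data·x̄)/τ₀ = (-14.0221·0.196703 − 0.182315·-14.6) / 0.014388 = -0.096390/0.014388 ≈ -6.7.

μ₀ = -6.7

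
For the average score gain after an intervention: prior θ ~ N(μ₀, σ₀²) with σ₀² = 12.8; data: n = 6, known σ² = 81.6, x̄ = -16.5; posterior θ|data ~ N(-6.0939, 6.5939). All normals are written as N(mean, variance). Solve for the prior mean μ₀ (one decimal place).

With known observation variance, the Normal–Normal posterior has precision τ_n = τ₀ + n/σ² and mean μ_n = (τ₀μ₀ + (n/σ²)x̄)/τ_n.
Here τ₀ = 1/12.8 = 0.078125 and τ_data = 6/81.6 = 0.073529, so τ_n = 0.151654.
Rearranging for μ₀: μ₀ = (μ_n·τ_n − τ_data·x̄)/τ₀ = (-6.0939·0.151654 − 0.073529·-16.5) / 0.078125 = 0.289064/0.078125 ≈ 3.7.

μ₀ = 3.7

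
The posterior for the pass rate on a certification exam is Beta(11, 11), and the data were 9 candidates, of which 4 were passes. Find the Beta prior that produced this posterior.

A Beta(α, β) prior with s successes and f failures in binomial data gives a Beta(α+s, β+f) posterior.
Subtract the data counts: 11−4=7, 11−5=6.

Beta(7, 6)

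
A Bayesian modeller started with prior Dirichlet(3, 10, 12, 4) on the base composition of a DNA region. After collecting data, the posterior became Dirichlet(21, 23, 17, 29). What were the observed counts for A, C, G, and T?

For a Dirichlet(α) prior with multinomial counts c, the posterior is Dirichlet(α + c) componentwise.
Counts are posterior − prior componentwise: 21−3=18, 23−10=13, 17−12=5, 29−4=25.

counts (18, 13, 5, 25)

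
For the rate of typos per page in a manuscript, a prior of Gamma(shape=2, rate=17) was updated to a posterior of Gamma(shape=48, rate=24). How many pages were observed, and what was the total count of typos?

n = 7 pages with total 46 typos

Gamma–Poisson conjugacy: posterior shape = α + Σxᵢ, posterior rate = β + n.
Matching: Σxᵢ = 48 − 2 = 46 and n = 24 − 17 = 7.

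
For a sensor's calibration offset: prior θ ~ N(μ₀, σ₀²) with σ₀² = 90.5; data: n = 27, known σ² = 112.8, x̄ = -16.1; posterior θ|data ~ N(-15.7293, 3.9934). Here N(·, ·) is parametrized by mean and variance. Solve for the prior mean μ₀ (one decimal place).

The posterior mean is a precision-weighted average: μ_n = (τ₀μ₀ + τ_data·x̄)/(τ₀+τ_data), with τ₀=1/σ₀² and τ_data=n/σ².
Here τ₀ = 1/90.5 = 0.011050 and τ_data = 27/112.8 = 0.239362, so τ_n = 0.250412.
Rearranging for μ₀: μ₀ = (μ_n·τ_n − τ_data·x̄)/τ₀ = (-15.7293·0.250412 − 0.239362·-16.1) / 0.011050 = -0.085077/0.011050 ≈ -7.7.

μ₀ = -7.7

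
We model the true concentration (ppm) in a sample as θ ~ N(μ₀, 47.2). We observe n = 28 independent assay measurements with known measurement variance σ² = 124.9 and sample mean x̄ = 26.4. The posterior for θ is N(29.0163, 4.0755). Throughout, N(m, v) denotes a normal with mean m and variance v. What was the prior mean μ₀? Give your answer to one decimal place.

The posterior mean is a precision-weighted average: μ_n = (τ₀μ₀ + τ_data·x̄)/(τ₀+τ_data), with τ₀=1/σ₀² and τ_data=n/σ².
Here τ₀ = 1/47.2 = 0.021186 and τ_data = 28/124.9 = 0.224179, so τ_n = 0.245365.
Rearranging for μ₀: μ₀ = (μ_n·τ_n − τ_data·x̄)/τ₀ = (29.0163·0.245365 − 0.224179·26.4) / 0.021186 = 1.201259/0.021186 ≈ 56.7.

μ₀ = 56.7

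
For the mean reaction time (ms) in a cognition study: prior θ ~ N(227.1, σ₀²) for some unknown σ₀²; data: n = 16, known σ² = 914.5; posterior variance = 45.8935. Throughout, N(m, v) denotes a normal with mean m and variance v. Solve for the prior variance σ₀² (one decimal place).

Posterior precision equals prior precision plus data precision: 1/σ_n² = 1/σ₀² + n/σ².
So 1/σ₀² = 1/45.8935 − 16/914.5 = 0.021790 − 0.017496 = 0.004294.
Hence σ₀² = 1/0.004294 ≈ 232.9.

σ₀² = 232.9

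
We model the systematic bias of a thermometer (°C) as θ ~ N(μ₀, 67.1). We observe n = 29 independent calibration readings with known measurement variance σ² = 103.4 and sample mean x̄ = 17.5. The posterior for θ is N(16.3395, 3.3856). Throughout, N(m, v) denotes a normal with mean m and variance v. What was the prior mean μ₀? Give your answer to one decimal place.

With known observation variance, the Normal–Normal posterior has precision τ_n = τ₀ + n/σ² and mean μ_n = (τ₀μ₀ + (n/σ²)x̄)/τ_n.
Here τ₀ = 1/67.1 = 0.014903 and τ_data = 29/103.4 = 0.280464, so τ_n = 0.295367.
Rearranging for μ₀: μ₀ = (μ_n·τ_n − τ_data·x̄)/τ₀ = (16.3395·0.295367 − 0.280464·17.5) / 0.014903 = -0.081971/0.014903 ≈ -5.5.

μ₀ = -5.5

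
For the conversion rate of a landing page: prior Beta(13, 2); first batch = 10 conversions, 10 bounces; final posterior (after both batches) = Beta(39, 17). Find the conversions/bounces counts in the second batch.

16 conversions and 5 bounces

Sequential conjugate updates are equivalent to a single update on the pooled data, so total successes = posterior α − prior α and total failures = posterior β − prior β.
Total across both batches: 39−13=26 conversions, 17−2=15 bounces.
Subtract the first batch: 26−10=16 conversions and 15−10=5 bounces.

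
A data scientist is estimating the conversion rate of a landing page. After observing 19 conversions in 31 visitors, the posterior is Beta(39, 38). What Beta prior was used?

Beta(20, 26)

Beta is conjugate to the binomial likelihood: posterior = Beta(a+s, b+f).
So a = 39 − 19 = 20 and b = 38 − 12 = 26.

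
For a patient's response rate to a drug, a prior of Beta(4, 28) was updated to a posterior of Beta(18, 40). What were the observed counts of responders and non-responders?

14 responders and 12 non-responders

Under Beta–binomial conjugacy the posterior parameters are (a+s, b+f).
Match parameters: s=18−4=14, f=40−28=12.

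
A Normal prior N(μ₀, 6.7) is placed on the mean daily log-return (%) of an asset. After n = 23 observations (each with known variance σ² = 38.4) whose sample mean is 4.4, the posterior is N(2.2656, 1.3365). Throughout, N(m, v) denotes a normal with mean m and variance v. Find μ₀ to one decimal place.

With known observation variance, the Normal–Normal posterior has precision τ_n = τ₀ + n/σ² and mean μ_n = (τ₀μ₀ + (n/σ²)x̄)/τ_n.
Here τ₀ = 1/6.7 = 0.149254 and τ_data = 23/38.4 = 0.598958, so τ_n = 0.748212.
Rearranging for μ₀: μ₀ = (μ_n·τ_n − τ_data·x̄)/τ₀ = (2.2656·0.748212 − 0.598958·4.4) / 0.149254 = -0.940266/0.149254 ≈ -6.3.

μ₀ = -6.3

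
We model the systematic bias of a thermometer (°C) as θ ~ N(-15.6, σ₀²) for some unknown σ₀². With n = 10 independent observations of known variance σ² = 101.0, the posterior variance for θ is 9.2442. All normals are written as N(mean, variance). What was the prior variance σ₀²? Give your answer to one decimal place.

σ₀² = 109.1

Posterior precision equals prior precision plus data precision: 1/σ_n² = 1/σ₀² + n/σ².
So 1/σ₀² = 1/9.2442 − 10/101.0 = 0.108176 − 0.099010 = 0.009166.
Hence σ₀² = 1/0.009166 ≈ 109.1.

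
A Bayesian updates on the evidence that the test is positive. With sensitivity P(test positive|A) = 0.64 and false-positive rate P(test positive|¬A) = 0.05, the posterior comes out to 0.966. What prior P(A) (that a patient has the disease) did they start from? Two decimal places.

In odds form, posterior odds = prior odds × likelihood ratio, so prior odds = posterior odds ÷ LR.
Posterior odds = 0.966/(1−0.966) = 28.4118. LR = 0.64/0.05 = 12.8000.
Prior odds = 28.4118/12.8000 = 2.2197, so P(A) = 2.2197/(1+2.2197) ≈ 0.69.

P(A) = 0.69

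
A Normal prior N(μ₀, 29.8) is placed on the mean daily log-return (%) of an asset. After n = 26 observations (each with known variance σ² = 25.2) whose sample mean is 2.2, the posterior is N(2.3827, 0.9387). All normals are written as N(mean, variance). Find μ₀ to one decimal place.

μ₀ = 8.0

The posterior mean is a precision-weighted average: μ_n = (τ₀μ₀ + τ_data·x̄)/(τ₀+τ_data), with τ₀=1/σ₀² and τ_data=n/σ².
Here τ₀ = 1/29.8 = 0.033557 and τ_data = 26/25.2 = 1.031746, so τ_n = 1.065303.
Rearranging for μ₀: μ₀ = (μ_n·τ_n − τ_data·x̄)/τ₀ = (2.3827·1.065303 − 1.031746·2.2) / 0.033557 = 0.268456/0.033557 ≈ 8.0.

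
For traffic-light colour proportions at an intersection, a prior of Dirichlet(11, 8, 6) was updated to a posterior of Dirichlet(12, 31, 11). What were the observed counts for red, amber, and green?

counts (1, 23, 5)

For a Dirichlet(α) prior with multinomial counts c, the posterior is Dirichlet(α + c) componentwise.
Counts are posterior − prior componentwise: 12−11=1, 31−8=23, 11−6=5.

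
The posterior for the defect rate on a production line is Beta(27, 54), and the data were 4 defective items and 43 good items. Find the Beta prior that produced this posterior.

Beta(23, 11)

A Beta(a, b) prior with s successes and f failures in binomial data gives a Beta(a+s, b+f) posterior.
So a = 27 − 4 = 23 and b = 54 − 43 = 11.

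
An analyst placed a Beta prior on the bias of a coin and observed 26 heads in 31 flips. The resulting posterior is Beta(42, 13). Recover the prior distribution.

Beta is conjugate to the binomial likelihood: posterior = Beta(a+s, b+f).
So a = 42 − 26 = 16 and b = 13 − 5 = 8.

Beta(16, 8)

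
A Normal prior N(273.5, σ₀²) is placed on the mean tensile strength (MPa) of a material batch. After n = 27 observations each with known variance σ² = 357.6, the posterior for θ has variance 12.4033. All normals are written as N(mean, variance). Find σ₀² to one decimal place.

σ₀² = 195.3

Posterior precision equals prior precision plus data precision: 1/σ_n² = 1/σ₀² + n/σ².
So 1/σ₀² = 1/12.4033 − 27/357.6 = 0.080624 − 0.075503 = 0.005121.
Hence σ₀² = 1/0.005121 ≈ 195.3.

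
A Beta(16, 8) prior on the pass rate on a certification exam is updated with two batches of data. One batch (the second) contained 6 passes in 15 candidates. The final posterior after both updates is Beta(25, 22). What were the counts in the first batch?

3 passes and 5 failures

Sequential conjugate updates are equivalent to a single update on the pooled data, so total successes = posterior α − prior α and total failures = posterior β − prior β.
Total across both batches: 25−16=9 passes, 22−8=14 failures.
Subtract the second batch: 9−6=3 passes and 14−9=5 failures.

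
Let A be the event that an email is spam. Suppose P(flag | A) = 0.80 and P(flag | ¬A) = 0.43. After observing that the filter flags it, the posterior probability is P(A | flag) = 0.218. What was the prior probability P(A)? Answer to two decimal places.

P(A) = 0.13

In odds form, posterior odds = prior odds × likelihood ratio, so prior odds = posterior odds ÷ LR.
Posterior odds = 0.218/(1−0.218) = 0.2788. LR = 0.80/0.43 = 1.8605.
Prior odds = 0.2788/1.8605 = 0.1499, so P(A) = 0.1499/(1+0.1499) ≈ 0.13.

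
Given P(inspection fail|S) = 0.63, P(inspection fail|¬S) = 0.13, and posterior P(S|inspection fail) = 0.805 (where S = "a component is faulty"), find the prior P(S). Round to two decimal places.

P(S) = 0.46

In odds form, posterior odds = prior odds × likelihood ratio, so prior odds = posterior odds ÷ LR.
Posterior odds = 0.805/(1−0.805) = 4.1282. LR = 0.63/0.13 = 4.8462.
Prior odds = 4.1282/4.8462 = 0.8518, so P(S) = 0.8518/(1+0.8518) ≈ 0.46.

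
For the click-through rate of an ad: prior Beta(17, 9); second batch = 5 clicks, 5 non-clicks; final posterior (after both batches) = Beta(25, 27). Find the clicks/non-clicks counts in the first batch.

3 clicks and 13 non-clicks

Sequential conjugate updates are equivalent to a single update on the pooled data, so total successes = posterior α − prior α and total failures = posterior β − prior β.
Total across both batches: 25−17=8 clicks, 27−9=18 non-clicks.
Subtract the second batch: 8−5=3 clicks and 18−5=13 non-clicks.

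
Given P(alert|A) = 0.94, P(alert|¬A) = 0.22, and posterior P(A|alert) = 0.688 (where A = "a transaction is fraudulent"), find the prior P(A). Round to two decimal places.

P(A) = 0.34

Bayes' rule in odds form gives O(A|E) = O(A)·[P(E|A)/P(E|¬A)], hence O(A) = O(A|E)/LR.
Posterior odds = 0.688/(1−0.688) = 2.2051. LR = 0.94/0.22 = 4.2727.
Prior odds = 2.2051/4.2727 = 0.5161, so P(A) = 0.5161/(1+0.5161) ≈ 0.34.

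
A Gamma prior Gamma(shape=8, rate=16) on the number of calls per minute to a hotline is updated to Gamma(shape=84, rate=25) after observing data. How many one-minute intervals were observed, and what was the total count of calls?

Gamma–Poisson conjugacy: posterior shape = α + Σxᵢ, posterior rate = β + n.
Matching: Σxᵢ = 84 − 8 = 76 and n = 25 − 16 = 9.

n = 9 one-minute intervals with total 76 calls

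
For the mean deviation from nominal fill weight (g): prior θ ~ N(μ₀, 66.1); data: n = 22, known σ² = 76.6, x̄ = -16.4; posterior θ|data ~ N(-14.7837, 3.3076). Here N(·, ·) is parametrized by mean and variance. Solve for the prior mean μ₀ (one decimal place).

With known observation variance, the Normal–Normal posterior has precision τ_n = τ₀ + n/σ² and mean μ_n = (τ₀μ₀ + (n/σ²)x̄)/τ_n.
Here τ₀ = 1/66.1 = 0.015129 and τ_data = 22/76.6 = 0.287206, so τ_n = 0.302335.
Rearranging for μ₀: μ₀ = (μ_n·τ_n − τ_data·x̄)/τ₀ = (-14.7837·0.302335 − 0.287206·-16.4) / 0.015129 = 0.240548/0.015129 ≈ 15.9.

μ₀ = 15.9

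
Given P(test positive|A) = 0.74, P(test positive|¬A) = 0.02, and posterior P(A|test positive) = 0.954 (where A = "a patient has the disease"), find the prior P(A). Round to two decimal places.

Bayes' rule in odds form gives O(A|E) = O(A)·[P(E|A)/P(E|¬A)], hence O(A) = O(A|E)/LR.
Posterior odds = 0.954/(1−0.954) = 20.7391. LR = 0.74/0.02 = 37.0000.
Prior odds = 20.7391/37.0000 = 0.5605, so P(A) = 0.5605/(1+0.5605) ≈ 0.36.

P(A) = 0.36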